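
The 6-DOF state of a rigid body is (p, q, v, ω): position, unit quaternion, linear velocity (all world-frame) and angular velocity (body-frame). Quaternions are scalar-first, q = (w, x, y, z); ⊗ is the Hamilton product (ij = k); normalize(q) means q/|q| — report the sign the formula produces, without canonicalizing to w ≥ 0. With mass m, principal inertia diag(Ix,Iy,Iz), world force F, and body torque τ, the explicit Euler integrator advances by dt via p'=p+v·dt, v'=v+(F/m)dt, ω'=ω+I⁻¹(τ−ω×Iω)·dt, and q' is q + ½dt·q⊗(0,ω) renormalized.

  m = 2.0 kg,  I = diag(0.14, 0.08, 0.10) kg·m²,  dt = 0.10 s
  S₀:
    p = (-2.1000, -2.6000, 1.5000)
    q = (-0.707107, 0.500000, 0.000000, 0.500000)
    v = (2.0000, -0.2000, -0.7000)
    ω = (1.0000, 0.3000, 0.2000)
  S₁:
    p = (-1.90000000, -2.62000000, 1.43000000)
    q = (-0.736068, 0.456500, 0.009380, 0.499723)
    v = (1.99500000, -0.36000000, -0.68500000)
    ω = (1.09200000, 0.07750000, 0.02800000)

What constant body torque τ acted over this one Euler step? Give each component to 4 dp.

ω₁ − ω₀ = (0.09200000, -0.22250000, -0.17200000)
gyro term ω₀×Iω₀ = (0.0012, 0.0080, -0.0180)
τ = I·(Δω/dt) + ω₀×(Iω₀) = (0.1300, -0.1700, -0.1900)

τ = (0.1300, -0.1700, -0.1900)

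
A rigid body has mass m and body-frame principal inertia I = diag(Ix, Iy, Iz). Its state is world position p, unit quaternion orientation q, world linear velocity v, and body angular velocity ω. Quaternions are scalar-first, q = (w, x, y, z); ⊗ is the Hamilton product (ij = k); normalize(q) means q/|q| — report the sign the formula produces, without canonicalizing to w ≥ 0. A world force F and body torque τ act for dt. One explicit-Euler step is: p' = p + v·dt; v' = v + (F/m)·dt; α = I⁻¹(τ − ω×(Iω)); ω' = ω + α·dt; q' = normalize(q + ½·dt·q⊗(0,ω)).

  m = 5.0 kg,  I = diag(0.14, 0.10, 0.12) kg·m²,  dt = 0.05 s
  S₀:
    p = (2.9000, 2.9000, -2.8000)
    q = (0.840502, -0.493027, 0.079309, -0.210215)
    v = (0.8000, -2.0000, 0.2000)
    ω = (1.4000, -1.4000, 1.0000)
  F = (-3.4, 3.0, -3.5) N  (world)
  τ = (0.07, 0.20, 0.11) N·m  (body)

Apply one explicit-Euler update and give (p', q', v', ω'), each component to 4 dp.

a = (-0.6800, 0.6000, -0.7000)
new position p' = (2.9400, 2.8000, -2.7900)
new velocity v' = (0.7660, -1.9700, 0.1650)
(τ − ω×Iω)/I = (0.7000, 1.7200, 0.2633)
new body rate ω' = (1.4350, -1.3140, 1.0132)
q⊗(0,ω) = (1.0114854, 0.9617108, -0.9779768, 1.4197072)
q' = normalize(q + ½dt·q⊗(0,ω)) = (0.8645, -0.4683, 0.0548, -0.1745)

p' = (2.9400, 2.8000, -2.7900)
q' = (0.8645, -0.4683, 0.0548, -0.1745)
v' = (0.7660, -1.9700, 0.1650)
ω' = (1.4350, -1.3140, 1.0132)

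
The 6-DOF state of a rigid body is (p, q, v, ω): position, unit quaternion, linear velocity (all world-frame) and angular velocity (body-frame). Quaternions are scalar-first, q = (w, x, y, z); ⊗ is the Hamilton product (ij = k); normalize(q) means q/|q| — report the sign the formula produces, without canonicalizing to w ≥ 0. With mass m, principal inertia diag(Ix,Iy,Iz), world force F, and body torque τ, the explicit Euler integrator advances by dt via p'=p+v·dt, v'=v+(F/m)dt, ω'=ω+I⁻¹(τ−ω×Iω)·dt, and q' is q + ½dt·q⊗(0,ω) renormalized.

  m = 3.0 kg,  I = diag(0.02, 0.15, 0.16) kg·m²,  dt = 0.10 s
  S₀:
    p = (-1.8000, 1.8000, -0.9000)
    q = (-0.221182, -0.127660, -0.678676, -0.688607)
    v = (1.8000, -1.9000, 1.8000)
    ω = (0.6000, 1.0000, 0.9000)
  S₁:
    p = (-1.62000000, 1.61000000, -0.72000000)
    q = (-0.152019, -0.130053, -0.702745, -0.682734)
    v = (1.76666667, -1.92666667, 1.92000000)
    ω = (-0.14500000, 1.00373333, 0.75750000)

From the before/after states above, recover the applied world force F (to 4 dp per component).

velocity change Δv = (-0.03333333, -0.02666667, 0.12000000)
m·(v₁−v₀)/dt = (-1.0000, -0.8000, 3.6000)

F = (-1.0000, -0.8000, 3.6000)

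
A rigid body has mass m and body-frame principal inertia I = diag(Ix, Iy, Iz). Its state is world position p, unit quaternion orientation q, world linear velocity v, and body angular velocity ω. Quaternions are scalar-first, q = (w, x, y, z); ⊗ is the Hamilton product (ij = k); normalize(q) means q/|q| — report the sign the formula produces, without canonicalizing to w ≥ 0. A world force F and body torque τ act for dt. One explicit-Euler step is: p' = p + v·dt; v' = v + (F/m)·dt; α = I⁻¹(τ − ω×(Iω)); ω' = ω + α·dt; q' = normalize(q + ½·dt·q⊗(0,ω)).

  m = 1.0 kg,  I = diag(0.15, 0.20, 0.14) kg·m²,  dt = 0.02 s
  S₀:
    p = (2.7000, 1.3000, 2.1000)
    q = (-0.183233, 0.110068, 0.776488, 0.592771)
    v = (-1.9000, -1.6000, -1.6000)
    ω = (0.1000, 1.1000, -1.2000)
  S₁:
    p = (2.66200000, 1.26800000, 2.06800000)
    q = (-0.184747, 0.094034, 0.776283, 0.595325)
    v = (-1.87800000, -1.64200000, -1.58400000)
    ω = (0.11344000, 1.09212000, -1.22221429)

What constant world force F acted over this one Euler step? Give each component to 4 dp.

F = (1.1000, -2.1000, 0.8000)

Δv = v₁−v₀ = (0.02200000, -0.04200000, 0.01600000)
m·(v₁−v₀)/dt = (1.1000, -2.1000, 0.8000)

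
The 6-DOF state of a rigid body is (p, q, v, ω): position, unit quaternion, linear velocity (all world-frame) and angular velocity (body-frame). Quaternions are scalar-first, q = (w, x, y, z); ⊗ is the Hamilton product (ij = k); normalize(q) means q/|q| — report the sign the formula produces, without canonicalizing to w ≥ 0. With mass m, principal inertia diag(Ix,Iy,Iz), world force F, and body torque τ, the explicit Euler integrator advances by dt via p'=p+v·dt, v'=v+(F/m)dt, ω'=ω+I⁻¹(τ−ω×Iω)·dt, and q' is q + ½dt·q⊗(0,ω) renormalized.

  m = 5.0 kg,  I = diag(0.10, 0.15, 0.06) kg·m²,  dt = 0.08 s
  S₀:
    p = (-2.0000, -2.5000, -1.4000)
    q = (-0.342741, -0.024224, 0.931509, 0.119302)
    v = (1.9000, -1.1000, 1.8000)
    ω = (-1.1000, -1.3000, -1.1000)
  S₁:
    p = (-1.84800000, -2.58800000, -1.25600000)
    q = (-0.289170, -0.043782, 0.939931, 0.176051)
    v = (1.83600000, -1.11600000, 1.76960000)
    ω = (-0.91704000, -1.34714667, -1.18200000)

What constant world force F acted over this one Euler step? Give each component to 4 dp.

v₁ − v₀ = (-0.06400000, -0.01600000, -0.03040000)
m·(v₁−v₀)/dt = (-4.0000, -1.0000, -1.9000)

F = (-4.0000, -1.0000, -1.9000)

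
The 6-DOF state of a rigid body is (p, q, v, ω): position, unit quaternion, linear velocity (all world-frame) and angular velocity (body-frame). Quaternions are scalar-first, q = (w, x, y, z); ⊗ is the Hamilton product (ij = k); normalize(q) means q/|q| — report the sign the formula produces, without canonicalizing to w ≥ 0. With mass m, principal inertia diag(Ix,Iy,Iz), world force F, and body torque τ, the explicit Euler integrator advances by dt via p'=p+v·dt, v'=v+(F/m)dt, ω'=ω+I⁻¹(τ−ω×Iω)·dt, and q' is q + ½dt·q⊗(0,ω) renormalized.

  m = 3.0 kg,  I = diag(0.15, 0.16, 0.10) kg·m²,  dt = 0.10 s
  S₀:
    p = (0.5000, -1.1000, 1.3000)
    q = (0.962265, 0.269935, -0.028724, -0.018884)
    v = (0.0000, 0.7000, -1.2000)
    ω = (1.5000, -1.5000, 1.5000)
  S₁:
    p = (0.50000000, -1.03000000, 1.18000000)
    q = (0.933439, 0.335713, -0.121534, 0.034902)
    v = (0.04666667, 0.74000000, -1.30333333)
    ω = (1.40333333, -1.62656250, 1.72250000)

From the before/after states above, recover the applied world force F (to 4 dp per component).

F = (1.4000, 1.2000, -3.1000)

velocity change Δv = (0.04666667, 0.04000000, -0.10333333)
F = m·Δv/dt = (1.4000, 1.2000, -3.1000)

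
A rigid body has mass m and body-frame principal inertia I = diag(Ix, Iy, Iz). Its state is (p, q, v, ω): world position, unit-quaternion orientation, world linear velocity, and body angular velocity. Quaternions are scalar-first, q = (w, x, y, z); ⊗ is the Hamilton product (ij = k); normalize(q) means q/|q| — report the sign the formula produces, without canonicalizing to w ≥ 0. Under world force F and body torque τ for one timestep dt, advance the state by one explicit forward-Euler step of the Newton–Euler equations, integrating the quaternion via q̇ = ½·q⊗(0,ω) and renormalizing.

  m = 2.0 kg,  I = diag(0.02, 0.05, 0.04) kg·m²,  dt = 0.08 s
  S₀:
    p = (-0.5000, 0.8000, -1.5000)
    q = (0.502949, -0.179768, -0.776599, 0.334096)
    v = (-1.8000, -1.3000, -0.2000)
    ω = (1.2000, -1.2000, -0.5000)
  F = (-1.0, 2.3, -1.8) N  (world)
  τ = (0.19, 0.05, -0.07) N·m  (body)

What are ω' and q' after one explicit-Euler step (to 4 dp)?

ω' = (1.9840, -1.1392, -0.5536)
q' = (0.4798, -0.1237, -0.7863, 0.3690)

(τ − ω×Iω)/I = (9.8000, 0.7600, -0.6700)
ω' = ω + α·dt = (1.9840, -1.1392, -0.5536)
2q̇ = q⊗(0,ω) = (-0.5491492, 1.3927535, -0.2925076, 0.8961659)
q + ½dt·q⊗(0,ω), renormalized = (0.4798, -0.1237, -0.7863, 0.3690)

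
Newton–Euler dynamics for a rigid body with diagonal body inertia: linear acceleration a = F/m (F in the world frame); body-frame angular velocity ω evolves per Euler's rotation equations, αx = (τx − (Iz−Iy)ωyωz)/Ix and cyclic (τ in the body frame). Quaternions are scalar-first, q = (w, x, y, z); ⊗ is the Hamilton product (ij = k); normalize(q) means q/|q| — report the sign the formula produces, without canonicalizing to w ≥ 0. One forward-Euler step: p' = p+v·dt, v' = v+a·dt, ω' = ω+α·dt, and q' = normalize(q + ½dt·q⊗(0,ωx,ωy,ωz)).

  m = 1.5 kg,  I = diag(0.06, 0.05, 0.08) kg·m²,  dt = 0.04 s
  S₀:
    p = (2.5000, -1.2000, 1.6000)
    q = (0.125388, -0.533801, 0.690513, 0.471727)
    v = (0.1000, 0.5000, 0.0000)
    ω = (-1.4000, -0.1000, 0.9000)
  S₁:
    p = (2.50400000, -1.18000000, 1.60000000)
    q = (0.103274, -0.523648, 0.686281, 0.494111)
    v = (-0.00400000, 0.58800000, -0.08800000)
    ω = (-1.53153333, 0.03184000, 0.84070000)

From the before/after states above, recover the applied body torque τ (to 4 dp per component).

ω₁ − ω₀ = (-0.13153333, 0.13184000, -0.05930000)
gyro term ω₀×Iω₀ = (-0.0027, 0.0252, -0.0014)
τ = I·(Δω/dt) + ω₀×(Iω₀) = (-0.2000, 0.1900, -0.1200)

τ = (-0.2000, 0.1900, -0.1200)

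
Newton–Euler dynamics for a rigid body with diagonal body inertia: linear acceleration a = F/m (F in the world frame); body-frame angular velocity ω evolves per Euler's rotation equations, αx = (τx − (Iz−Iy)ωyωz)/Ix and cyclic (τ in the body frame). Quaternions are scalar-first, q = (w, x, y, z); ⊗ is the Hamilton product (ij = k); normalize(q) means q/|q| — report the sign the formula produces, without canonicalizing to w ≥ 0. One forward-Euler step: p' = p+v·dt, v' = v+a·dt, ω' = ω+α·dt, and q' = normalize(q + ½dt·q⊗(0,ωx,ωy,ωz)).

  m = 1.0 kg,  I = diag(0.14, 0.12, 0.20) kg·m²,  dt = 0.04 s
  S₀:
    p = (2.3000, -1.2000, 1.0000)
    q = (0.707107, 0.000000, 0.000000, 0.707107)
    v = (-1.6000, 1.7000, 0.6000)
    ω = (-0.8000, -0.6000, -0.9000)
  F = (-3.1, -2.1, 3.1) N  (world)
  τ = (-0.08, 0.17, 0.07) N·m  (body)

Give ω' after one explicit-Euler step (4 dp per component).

α = I⁻¹(τ − ω×Iω) = (-0.8800, 1.7767, 0.3980)
ω' = ω + α·dt = (-0.8352, -0.5289, -0.8841)

ω' = (-0.8352, -0.5289, -0.8841)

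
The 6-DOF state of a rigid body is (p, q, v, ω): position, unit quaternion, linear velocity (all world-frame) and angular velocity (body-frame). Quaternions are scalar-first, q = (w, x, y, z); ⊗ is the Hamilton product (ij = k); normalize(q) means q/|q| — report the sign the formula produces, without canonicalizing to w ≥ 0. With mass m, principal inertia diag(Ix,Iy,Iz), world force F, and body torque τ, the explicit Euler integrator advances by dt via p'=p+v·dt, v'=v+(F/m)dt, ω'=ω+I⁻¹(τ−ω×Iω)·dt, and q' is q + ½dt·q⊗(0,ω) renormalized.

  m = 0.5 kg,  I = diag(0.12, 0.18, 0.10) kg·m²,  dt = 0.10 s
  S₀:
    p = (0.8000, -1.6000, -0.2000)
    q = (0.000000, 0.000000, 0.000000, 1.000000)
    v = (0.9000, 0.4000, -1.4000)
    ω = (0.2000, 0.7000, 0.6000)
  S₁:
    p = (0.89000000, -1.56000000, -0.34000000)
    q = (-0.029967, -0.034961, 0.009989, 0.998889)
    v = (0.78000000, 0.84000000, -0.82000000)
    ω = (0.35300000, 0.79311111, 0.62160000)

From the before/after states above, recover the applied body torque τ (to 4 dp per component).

τ = (0.1500, 0.1700, 0.0300)

Δω = ω₁−ω₀ = (0.15300000, 0.09311111, 0.02160000)
precession coupling = (-0.0336, 0.0024, 0.0084)
I·α + gyro = (0.1500, 0.1700, 0.0300)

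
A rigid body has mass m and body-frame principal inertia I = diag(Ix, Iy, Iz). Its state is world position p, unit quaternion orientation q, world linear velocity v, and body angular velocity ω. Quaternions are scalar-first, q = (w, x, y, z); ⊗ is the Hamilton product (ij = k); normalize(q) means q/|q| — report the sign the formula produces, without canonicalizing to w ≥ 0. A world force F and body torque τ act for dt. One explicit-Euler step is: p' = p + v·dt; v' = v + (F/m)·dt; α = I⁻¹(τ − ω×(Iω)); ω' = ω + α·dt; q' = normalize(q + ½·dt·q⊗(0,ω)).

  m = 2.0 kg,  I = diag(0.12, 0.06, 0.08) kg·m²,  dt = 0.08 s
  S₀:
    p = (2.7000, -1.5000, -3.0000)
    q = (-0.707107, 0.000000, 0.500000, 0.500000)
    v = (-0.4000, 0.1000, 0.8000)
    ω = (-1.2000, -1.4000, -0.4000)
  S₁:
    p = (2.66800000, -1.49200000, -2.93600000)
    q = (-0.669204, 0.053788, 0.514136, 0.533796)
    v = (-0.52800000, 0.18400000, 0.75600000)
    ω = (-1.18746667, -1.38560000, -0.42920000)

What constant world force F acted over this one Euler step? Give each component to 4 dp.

velocity change Δv = (-0.12800000, 0.08400000, -0.04400000)
m·(v₁−v₀)/dt = (-3.2000, 2.1000, -1.1000)

F = (-3.2000, 2.1000, -1.1000)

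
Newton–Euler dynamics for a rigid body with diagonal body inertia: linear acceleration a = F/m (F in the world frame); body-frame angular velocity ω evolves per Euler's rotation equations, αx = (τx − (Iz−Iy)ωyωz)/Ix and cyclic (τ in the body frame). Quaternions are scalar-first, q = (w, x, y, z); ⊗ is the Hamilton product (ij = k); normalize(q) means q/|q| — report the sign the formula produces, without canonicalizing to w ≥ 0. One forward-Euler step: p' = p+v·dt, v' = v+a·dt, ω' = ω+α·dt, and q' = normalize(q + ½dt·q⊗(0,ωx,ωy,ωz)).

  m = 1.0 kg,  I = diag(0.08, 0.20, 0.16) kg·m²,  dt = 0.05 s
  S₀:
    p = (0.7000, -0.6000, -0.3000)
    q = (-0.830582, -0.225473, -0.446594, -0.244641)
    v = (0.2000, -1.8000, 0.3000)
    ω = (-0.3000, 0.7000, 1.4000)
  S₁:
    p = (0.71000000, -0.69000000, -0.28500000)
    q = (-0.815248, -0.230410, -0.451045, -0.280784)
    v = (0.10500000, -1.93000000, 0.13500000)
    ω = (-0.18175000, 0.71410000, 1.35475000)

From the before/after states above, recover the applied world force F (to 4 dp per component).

F = (-1.9000, -2.6000, -3.3000)

Δv = v₁−v₀ = (-0.09500000, -0.13000000, -0.16500000)
F = m·Δv/dt = (-1.9000, -2.6000, -3.3000)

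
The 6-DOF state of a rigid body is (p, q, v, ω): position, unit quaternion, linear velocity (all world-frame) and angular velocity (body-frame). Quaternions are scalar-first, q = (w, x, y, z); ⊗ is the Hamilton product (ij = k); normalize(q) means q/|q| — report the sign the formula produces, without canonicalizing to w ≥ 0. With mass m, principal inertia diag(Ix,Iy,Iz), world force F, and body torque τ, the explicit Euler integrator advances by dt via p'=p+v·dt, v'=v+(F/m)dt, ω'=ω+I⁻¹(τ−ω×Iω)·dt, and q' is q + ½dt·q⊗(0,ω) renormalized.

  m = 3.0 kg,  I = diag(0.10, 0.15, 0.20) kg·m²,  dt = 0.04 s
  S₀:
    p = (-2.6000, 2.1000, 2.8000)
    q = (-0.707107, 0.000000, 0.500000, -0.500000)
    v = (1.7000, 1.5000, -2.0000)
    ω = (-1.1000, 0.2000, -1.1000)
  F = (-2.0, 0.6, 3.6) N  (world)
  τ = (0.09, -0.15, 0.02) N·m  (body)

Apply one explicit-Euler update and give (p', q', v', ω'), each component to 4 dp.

p' = (-2.5320, 2.1600, 2.7200)
q' = (-0.7198, 0.0066, 0.5079, -0.4732)
v' = (1.6733, 1.5080, -1.9520)
ω' = (-1.0596, 0.1923, -1.0938)

angular accel α = (1.0100, -0.1933, 0.1550)
ω + α·dt = (-1.0596, 0.1923, -1.0938)
Hamilton product q⊗(0,ω) = (-0.6500000, 0.3278177, 0.4085786, 1.3278177)
updated quaternion q' = (-0.7198, 0.0066, 0.5079, -0.4732)
a = (-0.6667, 0.2000, 1.2000)
new position p' = (-2.5320, 2.1600, 2.7200)
v + (F/m)dt = (1.6733, 1.5080, -1.9520)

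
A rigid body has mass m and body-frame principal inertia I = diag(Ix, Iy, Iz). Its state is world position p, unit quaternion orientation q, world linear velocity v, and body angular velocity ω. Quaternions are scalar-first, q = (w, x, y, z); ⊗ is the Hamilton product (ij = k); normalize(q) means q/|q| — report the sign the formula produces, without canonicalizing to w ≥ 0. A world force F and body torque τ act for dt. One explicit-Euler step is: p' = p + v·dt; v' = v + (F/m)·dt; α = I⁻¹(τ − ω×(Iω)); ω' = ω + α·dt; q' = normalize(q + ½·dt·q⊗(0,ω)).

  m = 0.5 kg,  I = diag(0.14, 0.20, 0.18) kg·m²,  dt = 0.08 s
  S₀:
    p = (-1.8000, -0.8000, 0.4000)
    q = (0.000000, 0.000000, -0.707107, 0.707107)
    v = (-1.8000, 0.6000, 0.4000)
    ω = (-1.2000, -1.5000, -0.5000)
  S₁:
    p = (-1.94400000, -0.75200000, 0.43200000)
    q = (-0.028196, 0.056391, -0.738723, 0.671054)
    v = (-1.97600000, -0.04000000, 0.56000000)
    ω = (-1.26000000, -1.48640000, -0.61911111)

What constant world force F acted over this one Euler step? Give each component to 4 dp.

velocity change Δv = (-0.17600000, -0.64000000, 0.16000000)
F = m·Δv/dt = (-1.1000, -4.0000, 1.0000)

F = (-1.1000, -4.0000, 1.0000)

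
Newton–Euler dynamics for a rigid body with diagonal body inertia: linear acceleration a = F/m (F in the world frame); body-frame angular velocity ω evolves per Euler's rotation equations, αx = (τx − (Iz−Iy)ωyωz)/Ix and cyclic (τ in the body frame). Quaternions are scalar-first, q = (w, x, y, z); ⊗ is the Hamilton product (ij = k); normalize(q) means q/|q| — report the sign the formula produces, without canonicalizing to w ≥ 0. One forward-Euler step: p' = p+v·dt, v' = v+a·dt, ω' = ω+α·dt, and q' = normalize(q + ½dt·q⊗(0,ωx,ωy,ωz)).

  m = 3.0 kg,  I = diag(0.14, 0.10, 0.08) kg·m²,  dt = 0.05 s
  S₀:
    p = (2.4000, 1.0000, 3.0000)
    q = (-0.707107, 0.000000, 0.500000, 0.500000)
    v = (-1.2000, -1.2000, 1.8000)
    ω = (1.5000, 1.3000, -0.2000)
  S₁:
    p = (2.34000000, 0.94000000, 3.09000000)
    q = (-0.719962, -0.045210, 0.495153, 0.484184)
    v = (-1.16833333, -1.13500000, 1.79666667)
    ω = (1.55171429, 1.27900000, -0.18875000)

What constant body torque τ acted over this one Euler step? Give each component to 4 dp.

τ = (0.1500, -0.0600, -0.0600)

Δω = ω₁−ω₀ = (0.05171429, -0.02100000, 0.01125000)
τ = I·(Δω/dt) + ω₀×(Iω₀) = (0.1500, -0.0600, -0.0600)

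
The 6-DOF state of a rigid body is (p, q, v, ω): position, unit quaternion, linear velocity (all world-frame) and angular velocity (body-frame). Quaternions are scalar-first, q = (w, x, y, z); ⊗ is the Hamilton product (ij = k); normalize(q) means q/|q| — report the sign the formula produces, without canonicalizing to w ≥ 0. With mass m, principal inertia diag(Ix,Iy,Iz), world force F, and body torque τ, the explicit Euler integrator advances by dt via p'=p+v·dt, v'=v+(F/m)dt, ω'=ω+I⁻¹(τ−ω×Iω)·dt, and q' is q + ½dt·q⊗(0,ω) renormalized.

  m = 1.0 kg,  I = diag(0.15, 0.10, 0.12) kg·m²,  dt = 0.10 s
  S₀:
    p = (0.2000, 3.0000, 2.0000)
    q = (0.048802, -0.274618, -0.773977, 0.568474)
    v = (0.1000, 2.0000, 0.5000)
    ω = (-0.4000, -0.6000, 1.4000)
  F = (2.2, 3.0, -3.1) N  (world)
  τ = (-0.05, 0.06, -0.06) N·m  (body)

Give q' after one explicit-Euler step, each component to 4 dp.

q⊗(0,ω) = (-1.3700970, -0.7620042, 0.1277944, -0.0764972)
q + ½dt·q⊗(0,ω), renormalized = (-0.0196, -0.3118, -0.7652, 0.5629)

q' = (-0.0196, -0.3118, -0.7652, 0.5629)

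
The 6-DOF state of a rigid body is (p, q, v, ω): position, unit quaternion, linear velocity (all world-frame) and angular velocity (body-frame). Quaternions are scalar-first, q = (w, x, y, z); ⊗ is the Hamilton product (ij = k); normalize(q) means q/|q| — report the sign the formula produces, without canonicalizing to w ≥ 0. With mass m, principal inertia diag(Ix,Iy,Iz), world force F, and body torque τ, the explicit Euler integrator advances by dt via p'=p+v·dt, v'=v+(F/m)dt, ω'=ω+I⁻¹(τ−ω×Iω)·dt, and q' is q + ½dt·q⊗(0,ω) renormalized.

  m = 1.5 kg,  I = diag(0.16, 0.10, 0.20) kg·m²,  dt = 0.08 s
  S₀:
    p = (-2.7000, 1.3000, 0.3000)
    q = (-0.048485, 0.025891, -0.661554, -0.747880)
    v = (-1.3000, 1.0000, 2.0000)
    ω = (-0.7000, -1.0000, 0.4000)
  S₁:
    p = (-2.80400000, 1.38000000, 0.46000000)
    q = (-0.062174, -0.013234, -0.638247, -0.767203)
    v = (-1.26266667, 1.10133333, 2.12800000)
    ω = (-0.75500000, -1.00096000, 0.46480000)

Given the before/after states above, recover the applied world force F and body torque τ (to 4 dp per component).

F = (0.7000, 1.9000, 2.4000)
τ = (-0.1500, 0.0100, 0.1200)

Δω = ω₁−ω₀ = (-0.05500000, -0.00096000, 0.06480000)
gyro term ω₀×Iω₀ = (-0.0400, 0.0112, -0.0420)
I·α + gyro = (-0.1500, 0.0100, 0.1200)
Δv = v₁−v₀ = (0.03733333, 0.10133333, 0.12800000)
m·(v₁−v₀)/dt = (0.7000, 1.9000, 2.4000)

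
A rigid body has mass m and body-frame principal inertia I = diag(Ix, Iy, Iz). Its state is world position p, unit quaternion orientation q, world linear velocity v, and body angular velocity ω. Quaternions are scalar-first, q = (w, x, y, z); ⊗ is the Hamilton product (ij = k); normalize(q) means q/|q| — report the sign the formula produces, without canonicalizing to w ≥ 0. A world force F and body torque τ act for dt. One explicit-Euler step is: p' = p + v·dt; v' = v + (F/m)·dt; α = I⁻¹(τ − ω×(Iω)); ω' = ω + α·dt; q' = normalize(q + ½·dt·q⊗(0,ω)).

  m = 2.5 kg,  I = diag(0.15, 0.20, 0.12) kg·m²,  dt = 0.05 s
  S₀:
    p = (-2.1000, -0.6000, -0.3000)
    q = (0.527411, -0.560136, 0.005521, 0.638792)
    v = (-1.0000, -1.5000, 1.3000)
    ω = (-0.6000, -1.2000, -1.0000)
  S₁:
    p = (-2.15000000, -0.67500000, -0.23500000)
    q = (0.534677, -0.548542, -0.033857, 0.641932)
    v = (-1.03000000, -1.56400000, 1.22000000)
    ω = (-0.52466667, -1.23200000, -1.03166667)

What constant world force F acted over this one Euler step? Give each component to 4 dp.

v₁ − v₀ = (-0.03000000, -0.06400000, -0.08000000)
applied force F = (-1.5000, -3.2000, -4.0000)

F = (-1.5000, -3.2000, -4.0000)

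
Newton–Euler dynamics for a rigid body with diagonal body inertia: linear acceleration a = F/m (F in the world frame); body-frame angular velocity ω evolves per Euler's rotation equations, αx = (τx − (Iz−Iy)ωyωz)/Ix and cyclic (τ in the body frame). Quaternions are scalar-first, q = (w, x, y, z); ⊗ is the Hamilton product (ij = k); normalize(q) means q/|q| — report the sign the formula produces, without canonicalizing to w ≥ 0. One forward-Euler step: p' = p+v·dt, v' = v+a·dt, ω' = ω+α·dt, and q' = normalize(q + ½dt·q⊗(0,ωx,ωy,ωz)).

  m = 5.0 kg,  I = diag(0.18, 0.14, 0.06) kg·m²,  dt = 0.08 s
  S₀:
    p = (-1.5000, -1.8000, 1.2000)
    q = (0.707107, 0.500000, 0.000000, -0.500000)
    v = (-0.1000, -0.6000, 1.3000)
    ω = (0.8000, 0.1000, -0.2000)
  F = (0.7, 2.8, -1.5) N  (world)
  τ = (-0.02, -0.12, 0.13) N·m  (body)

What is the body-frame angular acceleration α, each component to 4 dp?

ω×(Iω) gyroscopic = (0.0016, -0.0192, -0.0032)
α = I⁻¹(τ − ω×Iω) = (-0.1200, -0.7200, 2.2200)

α = (-0.1200, -0.7200, 2.2200)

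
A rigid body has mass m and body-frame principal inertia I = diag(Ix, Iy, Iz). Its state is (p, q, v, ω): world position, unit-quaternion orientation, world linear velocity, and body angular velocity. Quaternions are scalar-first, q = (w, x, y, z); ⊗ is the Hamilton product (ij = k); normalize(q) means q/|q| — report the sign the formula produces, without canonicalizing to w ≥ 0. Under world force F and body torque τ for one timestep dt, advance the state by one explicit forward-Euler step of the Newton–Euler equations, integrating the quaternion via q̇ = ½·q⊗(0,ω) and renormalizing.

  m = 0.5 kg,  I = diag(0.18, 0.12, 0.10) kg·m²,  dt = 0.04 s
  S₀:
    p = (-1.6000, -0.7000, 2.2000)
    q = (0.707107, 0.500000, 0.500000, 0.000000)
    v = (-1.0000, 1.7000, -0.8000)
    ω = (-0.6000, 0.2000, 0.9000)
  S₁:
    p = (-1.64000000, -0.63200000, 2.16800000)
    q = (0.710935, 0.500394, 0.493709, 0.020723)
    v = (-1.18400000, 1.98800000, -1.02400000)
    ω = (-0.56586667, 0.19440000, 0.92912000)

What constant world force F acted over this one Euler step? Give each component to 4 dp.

F = (-2.3000, 3.6000, -2.8000)

Δv = v₁−v₀ = (-0.18400000, 0.28800000, -0.22400000)
F = m·Δv/dt = (-2.3000, 3.6000, -2.8000)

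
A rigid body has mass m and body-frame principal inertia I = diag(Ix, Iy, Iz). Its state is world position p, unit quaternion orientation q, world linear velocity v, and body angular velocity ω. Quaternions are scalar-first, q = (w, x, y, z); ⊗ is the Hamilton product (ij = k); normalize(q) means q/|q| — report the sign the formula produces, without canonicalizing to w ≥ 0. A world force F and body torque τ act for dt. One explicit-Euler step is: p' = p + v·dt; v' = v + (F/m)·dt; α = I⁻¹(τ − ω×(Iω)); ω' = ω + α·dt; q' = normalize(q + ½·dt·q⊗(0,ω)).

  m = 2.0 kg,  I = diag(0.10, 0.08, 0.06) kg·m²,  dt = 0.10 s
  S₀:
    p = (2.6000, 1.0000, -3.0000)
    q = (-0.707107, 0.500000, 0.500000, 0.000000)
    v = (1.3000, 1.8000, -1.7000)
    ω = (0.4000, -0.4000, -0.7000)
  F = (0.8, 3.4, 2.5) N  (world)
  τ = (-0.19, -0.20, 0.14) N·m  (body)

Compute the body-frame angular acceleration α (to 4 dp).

gyro term ω×Iω = (-0.0056, -0.0112, 0.0032)
α = I⁻¹(τ − ω×Iω) = (-1.8440, -2.3600, 2.2800)

α = (-1.8440, -2.3600, 2.2800)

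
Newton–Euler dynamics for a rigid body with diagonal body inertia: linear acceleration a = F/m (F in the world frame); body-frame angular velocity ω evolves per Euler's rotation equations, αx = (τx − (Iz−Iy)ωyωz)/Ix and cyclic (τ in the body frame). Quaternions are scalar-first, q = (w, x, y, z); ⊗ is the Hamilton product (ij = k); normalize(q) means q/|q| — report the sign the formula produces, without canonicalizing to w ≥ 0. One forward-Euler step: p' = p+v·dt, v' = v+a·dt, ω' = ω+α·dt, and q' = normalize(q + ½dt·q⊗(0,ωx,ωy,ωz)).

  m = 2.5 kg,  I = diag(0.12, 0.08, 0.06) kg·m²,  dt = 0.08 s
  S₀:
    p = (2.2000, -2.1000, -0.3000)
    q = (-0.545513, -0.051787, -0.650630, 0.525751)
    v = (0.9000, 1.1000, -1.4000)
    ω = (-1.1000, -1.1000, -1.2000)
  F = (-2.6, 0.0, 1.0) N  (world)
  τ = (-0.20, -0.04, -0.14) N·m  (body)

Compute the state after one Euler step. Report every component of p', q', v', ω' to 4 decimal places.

α = I⁻¹(τ − ω×Iω) = (-1.4467, -1.4900, -1.5267)
ω' = ω + α·dt = (-1.2157, -1.2192, -1.3221)
q⊗(0,ω) = (-0.1417575, 1.9591464, -0.0404062, -0.0041117)
q + ½dt·q⊗(0,ω), renormalized = (-0.5495, 0.0265, -0.6502, 0.5240)
a = (-1.0400, 0.0000, 0.4000)
new position p' = (2.2720, -2.0120, -0.4120)
v + (F/m)dt = (0.8168, 1.1000, -1.3680)

p' = (2.2720, -2.0120, -0.4120)
q' = (-0.5495, 0.0265, -0.6502, 0.5240)
v' = (0.8168, 1.1000, -1.3680)
ω' = (-1.2157, -1.2192, -1.3221)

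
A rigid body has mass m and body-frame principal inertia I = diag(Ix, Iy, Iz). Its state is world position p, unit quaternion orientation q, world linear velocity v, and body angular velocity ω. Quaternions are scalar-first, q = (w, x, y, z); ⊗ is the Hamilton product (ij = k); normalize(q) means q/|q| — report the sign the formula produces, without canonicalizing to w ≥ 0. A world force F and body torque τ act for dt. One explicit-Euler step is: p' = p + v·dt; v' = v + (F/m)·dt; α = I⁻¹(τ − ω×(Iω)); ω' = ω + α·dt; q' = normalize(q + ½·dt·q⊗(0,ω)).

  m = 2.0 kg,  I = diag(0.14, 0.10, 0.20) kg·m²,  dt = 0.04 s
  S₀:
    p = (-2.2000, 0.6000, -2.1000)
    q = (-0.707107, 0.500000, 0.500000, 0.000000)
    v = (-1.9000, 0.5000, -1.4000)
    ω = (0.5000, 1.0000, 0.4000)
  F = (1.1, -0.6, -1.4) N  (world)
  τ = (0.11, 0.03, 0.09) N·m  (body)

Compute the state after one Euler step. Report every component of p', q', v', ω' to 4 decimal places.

precession coupling ω×(Iω) = (0.0400, -0.0120, -0.0200)
(τ − ω×Iω)/I = (0.5000, 0.4200, 0.5500)
new body rate ω' = (0.5200, 1.0168, 0.4220)
Hamilton product q⊗(0,ω) = (-0.7500000, -0.1535535, -0.9071070, -0.0328428)
q' = normalize(q + ½dt·q⊗(0,ω)) = (-0.7219, 0.4968, 0.4817, -0.0007)
a = F/m = (0.5500, -0.3000, -0.7000)
p' = p + v·dt = (-2.2760, 0.6200, -2.1560)
v + (F/m)dt = (-1.8780, 0.4880, -1.4280)

p' = (-2.2760, 0.6200, -2.1560)
q' = (-0.7219, 0.4968, 0.4817, -0.0007)
v' = (-1.8780, 0.4880, -1.4280)
ω' = (0.5200, 1.0168, 0.4220)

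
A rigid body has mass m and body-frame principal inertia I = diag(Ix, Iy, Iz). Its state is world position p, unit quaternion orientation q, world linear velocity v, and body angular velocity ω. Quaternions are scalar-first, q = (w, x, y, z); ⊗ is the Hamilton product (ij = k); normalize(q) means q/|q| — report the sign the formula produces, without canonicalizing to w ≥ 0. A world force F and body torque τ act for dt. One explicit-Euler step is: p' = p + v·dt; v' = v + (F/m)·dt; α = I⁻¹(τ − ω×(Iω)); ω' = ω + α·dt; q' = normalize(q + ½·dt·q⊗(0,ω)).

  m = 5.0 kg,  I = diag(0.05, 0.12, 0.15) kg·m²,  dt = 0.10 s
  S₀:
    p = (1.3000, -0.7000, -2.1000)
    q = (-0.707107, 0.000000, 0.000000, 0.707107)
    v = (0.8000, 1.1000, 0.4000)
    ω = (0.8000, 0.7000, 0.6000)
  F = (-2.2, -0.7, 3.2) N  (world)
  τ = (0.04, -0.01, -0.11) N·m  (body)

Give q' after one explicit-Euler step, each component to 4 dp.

2q̇ = q⊗(0,ω) = (-0.4242642, -1.0606605, 0.0707107, -0.4242642)
q' = normalize(q + ½dt·q⊗(0,ω)) = (-0.7270, -0.0529, 0.0035, 0.6846)

q' = (-0.7270, -0.0529, 0.0035, 0.6846)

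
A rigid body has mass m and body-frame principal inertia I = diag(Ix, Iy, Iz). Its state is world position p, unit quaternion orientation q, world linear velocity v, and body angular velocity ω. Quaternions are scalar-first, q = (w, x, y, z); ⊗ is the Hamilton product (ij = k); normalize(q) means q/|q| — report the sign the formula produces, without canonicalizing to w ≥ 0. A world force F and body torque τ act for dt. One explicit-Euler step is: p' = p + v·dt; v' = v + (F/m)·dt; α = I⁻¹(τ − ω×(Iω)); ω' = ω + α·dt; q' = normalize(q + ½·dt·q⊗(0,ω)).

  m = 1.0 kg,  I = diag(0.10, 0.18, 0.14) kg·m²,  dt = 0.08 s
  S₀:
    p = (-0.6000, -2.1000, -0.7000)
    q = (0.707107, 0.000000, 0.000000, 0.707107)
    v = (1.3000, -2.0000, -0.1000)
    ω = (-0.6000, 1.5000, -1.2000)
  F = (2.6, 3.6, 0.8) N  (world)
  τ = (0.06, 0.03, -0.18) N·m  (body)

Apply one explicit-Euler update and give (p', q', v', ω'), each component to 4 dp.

p' = (-0.4960, -2.2600, -0.7080)
q' = (0.7387, -0.0592, 0.0254, 0.6710)
v' = (1.5080, -1.7120, -0.0360)
ω' = (-0.6096, 1.5261, -1.2617)

p + v·dt = (-0.4960, -2.2600, -0.7080)
v' = v + a·dt = (1.5080, -1.7120, -0.0360)
α = I⁻¹(τ − ω×Iω) = (-0.1200, 0.3267, -0.7714)
new body rate ω' = (-0.6096, 1.5261, -1.2617)
Hamilton product q⊗(0,ω) = (0.8485284, -1.4849247, 0.6363963, -0.8485284)
q + ½dt·q⊗(0,ω), renormalized = (0.7387, -0.0592, 0.0254, 0.6710)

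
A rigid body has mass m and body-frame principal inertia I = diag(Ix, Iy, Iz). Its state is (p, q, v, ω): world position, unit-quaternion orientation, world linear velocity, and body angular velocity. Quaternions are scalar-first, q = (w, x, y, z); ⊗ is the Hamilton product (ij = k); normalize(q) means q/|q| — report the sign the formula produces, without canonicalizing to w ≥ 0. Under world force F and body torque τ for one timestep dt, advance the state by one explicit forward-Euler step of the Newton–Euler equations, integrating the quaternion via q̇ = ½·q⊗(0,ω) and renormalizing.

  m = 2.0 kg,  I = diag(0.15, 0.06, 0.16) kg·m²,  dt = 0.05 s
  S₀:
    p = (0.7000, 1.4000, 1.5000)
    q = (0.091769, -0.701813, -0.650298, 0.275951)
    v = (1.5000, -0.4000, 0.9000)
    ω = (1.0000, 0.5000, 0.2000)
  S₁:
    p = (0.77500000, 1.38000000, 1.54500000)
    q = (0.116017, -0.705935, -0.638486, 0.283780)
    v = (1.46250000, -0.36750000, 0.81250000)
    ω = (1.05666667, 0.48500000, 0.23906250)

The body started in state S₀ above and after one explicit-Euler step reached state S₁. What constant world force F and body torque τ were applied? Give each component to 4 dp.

F = (-1.5000, 1.3000, -3.5000)
τ = (0.1800, -0.0200, 0.0800)

Δv = v₁−v₀ = (-0.03750000, 0.03250000, -0.08750000)
m·(v₁−v₀)/dt = (-1.5000, 1.3000, -3.5000)
Δω = ω₁−ω₀ = (0.05666667, -0.01500000, 0.03906250)
precession coupling = (0.0100, -0.0020, -0.0450)
applied torque τ = (0.1800, -0.0200, 0.0800)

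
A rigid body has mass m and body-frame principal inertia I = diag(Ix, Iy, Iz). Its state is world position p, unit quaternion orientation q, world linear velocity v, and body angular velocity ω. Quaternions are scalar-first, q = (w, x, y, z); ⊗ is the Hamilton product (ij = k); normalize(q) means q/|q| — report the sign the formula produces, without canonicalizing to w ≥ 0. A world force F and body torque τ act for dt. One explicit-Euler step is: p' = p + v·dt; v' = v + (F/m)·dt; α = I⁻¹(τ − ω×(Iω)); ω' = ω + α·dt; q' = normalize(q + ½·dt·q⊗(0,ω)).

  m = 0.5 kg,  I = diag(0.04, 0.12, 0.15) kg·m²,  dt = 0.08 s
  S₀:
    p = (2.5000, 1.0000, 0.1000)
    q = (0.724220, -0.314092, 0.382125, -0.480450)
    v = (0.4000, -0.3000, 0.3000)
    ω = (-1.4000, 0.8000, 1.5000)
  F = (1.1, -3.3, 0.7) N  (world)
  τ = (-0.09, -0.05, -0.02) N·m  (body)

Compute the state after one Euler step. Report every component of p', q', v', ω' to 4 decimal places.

ω×(Iω) gyroscopic = (0.0360, 0.2310, -0.0896)
α = I⁻¹(τ − ω×Iω) = (-3.1500, -2.3417, 0.4640)
new body rate ω' = (-1.6520, 0.6127, 1.5371)
2q̇ = q⊗(0,ω) = (-0.0247538, -0.0563605, 1.7231440, 1.3700314)
q' = normalize(q + ½dt·q⊗(0,ω)) = (0.7204, -0.3151, 0.4493, -0.4240)
p' = p + v·dt = (2.5320, 0.9760, 0.1240)
new velocity v' = (0.5760, -0.8280, 0.4120)

p' = (2.5320, 0.9760, 0.1240)
q' = (0.7204, -0.3151, 0.4493, -0.4240)
v' = (0.5760, -0.8280, 0.4120)
ω' = (-1.6520, 0.6127, 1.5371)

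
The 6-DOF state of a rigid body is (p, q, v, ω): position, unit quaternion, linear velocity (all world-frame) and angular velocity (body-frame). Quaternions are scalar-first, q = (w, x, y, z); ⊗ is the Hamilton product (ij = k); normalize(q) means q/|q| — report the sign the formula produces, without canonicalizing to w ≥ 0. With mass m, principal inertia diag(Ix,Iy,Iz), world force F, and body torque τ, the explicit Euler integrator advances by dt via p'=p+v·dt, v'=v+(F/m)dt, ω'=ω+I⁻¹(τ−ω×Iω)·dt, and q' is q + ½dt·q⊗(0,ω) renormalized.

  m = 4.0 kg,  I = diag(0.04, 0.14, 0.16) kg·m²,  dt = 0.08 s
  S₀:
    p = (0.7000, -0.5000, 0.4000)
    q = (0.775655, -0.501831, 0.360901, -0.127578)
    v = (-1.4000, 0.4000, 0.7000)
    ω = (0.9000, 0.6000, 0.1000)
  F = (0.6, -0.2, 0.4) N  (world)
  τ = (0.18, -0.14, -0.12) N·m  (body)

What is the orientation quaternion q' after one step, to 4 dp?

2q̇ = q⊗(0,ω) = (0.2478651, 0.8107264, 0.4007559, -0.5483440)
q' = normalize(q + ½dt·q⊗(0,ω)) = (0.7848, -0.4690, 0.3766, -0.1494)

q' = (0.7848, -0.4690, 0.3766, -0.1494)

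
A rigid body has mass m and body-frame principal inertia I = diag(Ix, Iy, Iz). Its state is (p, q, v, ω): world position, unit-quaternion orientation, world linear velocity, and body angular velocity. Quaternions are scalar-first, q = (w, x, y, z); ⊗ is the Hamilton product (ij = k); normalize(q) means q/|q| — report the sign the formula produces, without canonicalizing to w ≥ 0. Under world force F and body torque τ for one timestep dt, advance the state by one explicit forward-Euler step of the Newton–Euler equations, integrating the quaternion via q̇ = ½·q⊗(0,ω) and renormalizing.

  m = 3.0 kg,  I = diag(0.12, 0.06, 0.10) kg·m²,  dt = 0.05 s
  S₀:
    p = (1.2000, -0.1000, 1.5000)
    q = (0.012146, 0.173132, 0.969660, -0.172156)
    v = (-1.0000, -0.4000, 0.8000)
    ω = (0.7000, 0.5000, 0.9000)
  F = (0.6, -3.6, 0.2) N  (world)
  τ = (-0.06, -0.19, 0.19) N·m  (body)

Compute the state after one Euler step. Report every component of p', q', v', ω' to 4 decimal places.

p + v·dt = (1.1500, -0.1200, 1.5400)
new velocity v' = (-0.9900, -0.4600, 0.8033)
α = I⁻¹(τ − ω×Iω) = (-0.6500, -3.3767, 2.1100)
ω + α·dt = (0.6675, 0.3312, 1.0055)
q⊗(0,ω) = (-0.4510820, 0.9672742, -0.2702550, -0.5812646)
q + ½dt·q⊗(0,ω), renormalized = (0.0009, 0.1972, 0.9624, -0.1866)

p' = (1.1500, -0.1200, 1.5400)
q' = (0.0009, 0.1972, 0.9624, -0.1866)
v' = (-0.9900, -0.4600, 0.8033)
ω' = (0.6675, 0.3312, 1.0055)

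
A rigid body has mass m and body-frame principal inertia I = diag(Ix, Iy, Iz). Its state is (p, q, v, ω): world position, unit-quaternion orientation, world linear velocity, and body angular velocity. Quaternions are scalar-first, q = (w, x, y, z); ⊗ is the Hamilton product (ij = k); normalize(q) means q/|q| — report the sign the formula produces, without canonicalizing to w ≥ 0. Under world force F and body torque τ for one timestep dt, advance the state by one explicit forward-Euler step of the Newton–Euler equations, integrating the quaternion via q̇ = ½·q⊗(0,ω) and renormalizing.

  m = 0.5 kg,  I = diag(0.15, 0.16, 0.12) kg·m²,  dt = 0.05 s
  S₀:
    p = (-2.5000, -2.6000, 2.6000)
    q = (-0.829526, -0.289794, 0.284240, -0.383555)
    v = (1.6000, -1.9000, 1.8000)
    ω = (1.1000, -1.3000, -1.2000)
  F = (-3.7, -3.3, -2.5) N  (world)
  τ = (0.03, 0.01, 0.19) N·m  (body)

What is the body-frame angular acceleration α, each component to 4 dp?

gyro term ω×Iω = (-0.0624, -0.0396, -0.0143)
α = I⁻¹(τ − ω×Iω) = (0.6160, 0.3100, 1.7025)

α = (0.6160, 0.3100, 1.7025)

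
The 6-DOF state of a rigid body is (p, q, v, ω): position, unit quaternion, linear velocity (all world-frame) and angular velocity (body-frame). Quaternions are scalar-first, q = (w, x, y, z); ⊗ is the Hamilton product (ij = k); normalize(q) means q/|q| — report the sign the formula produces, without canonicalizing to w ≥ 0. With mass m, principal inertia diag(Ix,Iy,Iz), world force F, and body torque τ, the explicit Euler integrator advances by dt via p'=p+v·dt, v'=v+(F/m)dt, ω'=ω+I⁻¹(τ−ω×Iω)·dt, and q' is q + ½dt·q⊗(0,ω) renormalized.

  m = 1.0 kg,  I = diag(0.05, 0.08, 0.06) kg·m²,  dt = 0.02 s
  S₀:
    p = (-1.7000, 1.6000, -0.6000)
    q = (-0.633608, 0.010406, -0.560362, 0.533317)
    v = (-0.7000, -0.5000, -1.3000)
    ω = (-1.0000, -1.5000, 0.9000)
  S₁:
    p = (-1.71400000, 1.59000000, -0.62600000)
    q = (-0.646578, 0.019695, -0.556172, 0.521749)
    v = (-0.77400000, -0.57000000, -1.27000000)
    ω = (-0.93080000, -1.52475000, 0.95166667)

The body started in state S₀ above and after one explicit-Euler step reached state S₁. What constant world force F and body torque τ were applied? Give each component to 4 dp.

rate change Δω = (0.06920000, -0.02475000, 0.05166667)
ω₀×(Iω₀) = (0.0270, 0.0090, 0.0450)
τ = I·(Δω/dt) + ω₀×(Iω₀) = (0.2000, -0.0900, 0.2000)
v₁ − v₀ = (-0.07400000, -0.07000000, 0.03000000)
applied force F = (-3.7000, -3.5000, 1.5000)

F = (-3.7000, -3.5000, 1.5000)
τ = (0.2000, -0.0900, 0.2000)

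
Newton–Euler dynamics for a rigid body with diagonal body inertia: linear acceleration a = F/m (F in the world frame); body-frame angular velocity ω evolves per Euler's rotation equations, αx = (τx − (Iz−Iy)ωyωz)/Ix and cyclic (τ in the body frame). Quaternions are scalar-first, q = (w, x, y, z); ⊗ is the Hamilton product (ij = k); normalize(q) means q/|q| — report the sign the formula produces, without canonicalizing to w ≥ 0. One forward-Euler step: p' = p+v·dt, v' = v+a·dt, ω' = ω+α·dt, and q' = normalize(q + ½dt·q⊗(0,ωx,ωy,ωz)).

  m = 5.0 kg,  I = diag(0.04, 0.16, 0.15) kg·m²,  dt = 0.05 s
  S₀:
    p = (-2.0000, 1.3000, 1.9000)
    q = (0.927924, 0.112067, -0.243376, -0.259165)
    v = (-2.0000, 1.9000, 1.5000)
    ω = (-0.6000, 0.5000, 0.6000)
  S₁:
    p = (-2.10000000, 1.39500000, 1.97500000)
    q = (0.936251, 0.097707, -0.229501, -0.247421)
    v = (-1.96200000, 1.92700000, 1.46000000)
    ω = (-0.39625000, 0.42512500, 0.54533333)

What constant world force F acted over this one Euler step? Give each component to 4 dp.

Δv = v₁−v₀ = (0.03800000, 0.02700000, -0.04000000)
applied force F = (3.8000, 2.7000, -4.0000)

F = (3.8000, 2.7000, -4.0000)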